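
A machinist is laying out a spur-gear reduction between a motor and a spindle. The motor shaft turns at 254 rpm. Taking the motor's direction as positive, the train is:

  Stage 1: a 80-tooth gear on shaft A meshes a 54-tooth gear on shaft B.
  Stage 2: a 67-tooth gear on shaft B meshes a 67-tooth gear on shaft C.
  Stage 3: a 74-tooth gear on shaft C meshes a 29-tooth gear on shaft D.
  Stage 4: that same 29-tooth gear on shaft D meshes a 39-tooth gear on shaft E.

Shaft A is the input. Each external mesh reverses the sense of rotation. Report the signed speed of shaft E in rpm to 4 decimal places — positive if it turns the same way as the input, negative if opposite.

Stage 1 [80T→54T]: ω = 254.0000×80/54 = 376.2963 rpm, dir flips to −; running = −376.2963
Stage 2 [67T→67T]: ω = 376.2963×67/67 = 376.2963 rpm, dir flips to +; running = +376.2963
Stage 3 [74T→29T]: ω = 376.2963×74/29 = 960.2043 rpm, dir flips to −; running = −960.2043
Stage 4 [29T→39T]: ω = 960.2043×29/39 = 713.9981 rpm, dir flips to +; running = +713.9981

+713.9981 rpm (same as input, |ω| = 713.9981 rpm)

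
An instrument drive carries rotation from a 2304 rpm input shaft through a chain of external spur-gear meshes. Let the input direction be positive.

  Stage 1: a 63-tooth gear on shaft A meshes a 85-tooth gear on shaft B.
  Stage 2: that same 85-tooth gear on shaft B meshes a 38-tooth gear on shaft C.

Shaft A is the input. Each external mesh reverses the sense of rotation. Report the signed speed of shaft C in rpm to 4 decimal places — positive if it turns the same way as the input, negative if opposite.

Stage 1 [63T→85T]: ω = 2304.0000×63/85 = 1707.6706 rpm, dir flips to −; running = −1707.6706
Stage 2 [85T→38T]: ω = 1707.6706×85/38 = 3819.7895 rpm, dir flips to +; running = +3819.7895

+3819.7895 rpm (same as input, |ω| = 3819.7895 rpm)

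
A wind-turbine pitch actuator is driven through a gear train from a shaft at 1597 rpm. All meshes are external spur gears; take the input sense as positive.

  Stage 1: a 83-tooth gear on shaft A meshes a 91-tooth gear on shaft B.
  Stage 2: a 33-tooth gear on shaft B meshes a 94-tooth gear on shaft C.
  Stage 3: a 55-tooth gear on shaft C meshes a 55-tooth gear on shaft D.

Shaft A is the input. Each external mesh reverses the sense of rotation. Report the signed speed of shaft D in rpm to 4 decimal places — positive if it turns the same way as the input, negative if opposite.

-511.3611 rpm (opposite to input, |ω| = 511.3611 rpm)

Stage 1 [83T→91T]: ω = 1597.0000×83/91 = 1456.6044 rpm, dir flips to −; running = −1456.6044
Stage 2 [33T→94T]: ω = 1456.6044×33/94 = 511.3611 rpm, dir flips to +; running = +511.3611
Stage 3 [55T→55T]: ω = 511.3611×55/55 = 511.3611 rpm, dir flips to −; running = −511.3611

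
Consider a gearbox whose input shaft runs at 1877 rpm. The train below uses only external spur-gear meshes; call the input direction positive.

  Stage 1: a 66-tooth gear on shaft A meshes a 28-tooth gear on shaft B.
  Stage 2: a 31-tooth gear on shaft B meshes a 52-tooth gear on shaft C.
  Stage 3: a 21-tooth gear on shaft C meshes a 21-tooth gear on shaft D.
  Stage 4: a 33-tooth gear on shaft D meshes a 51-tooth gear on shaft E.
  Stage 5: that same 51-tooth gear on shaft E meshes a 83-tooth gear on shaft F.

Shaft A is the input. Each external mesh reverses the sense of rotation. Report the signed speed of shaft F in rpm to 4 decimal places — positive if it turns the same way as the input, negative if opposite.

Stage 1 [66T→28T]: ω = 1877.0000×66/28 = 4424.3571 rpm, dir flips to −; running = −4424.3571
Stage 2 [31T→52T]: ω = 4424.3571×31/52 = 2637.5975 rpm, dir flips to +; running = +2637.5975
Stage 3 [21T→21T]: ω = 2637.5975×21/21 = 2637.5975 rpm, dir flips to −; running = −2637.5975
Stage 4 [33T→51T]: ω = 2637.5975×33/51 = 1706.6808 rpm, dir flips to +; running = +1706.6808
Stage 5 [51T→83T]: ω = 1706.6808×51/83 = 1048.6834 rpm, dir flips to −; running = −1048.6834

-1048.6834 rpm (opposite to input, |ω| = 1048.6834 rpm)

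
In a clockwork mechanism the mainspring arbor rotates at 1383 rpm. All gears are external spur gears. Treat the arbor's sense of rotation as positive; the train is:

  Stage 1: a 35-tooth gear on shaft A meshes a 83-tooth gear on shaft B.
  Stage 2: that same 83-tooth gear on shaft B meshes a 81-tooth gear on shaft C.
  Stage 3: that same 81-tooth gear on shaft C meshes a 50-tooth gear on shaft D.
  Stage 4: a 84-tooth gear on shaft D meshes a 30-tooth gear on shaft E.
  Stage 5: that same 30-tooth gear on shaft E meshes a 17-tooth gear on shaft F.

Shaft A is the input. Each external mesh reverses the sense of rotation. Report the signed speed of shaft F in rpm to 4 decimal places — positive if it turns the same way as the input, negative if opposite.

-4783.5529 rpm (opposite to input, |ω| = 4783.5529 rpm)

Stage 1 [35T→83T]: ω = 1383.0000×35/83 = 583.1928 rpm, dir flips to −; running = −583.1928
Stage 2 [83T→81T]: ω = 583.1928×83/81 = 597.5926 rpm, dir flips to +; running = +597.5926
Stage 3 [81T→50T]: ω = 597.5926×81/50 = 968.1000 rpm, dir flips to −; running = −968.1000
Stage 4 [84T→30T]: ω = 968.1000×84/30 = 2710.6800 rpm, dir flips to +; running = +2710.6800
Stage 5 [30T→17T]: ω = 2710.6800×30/17 = 4783.5529 rpm, dir flips to −; running = −4783.5529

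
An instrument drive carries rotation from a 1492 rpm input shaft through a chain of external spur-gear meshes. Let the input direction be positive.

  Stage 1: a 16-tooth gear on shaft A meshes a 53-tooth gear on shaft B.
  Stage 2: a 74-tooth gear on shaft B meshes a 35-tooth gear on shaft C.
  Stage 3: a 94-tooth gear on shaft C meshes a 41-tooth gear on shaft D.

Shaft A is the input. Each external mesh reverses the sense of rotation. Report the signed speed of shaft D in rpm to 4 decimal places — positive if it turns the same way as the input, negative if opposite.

Stage 1 [16T→53T]: ω = 1492.0000×16/53 = 450.4151 rpm, dir flips to −; running = −450.4151
Stage 2 [74T→35T]: ω = 450.4151×74/35 = 952.3062 rpm, dir flips to +; running = +952.3062
Stage 3 [94T→41T]: ω = 952.3062×94/41 = 2183.3362 rpm, dir flips to −; running = −2183.3362

-2183.3362 rpm (opposite to input, |ω| = 2183.3362 rpm)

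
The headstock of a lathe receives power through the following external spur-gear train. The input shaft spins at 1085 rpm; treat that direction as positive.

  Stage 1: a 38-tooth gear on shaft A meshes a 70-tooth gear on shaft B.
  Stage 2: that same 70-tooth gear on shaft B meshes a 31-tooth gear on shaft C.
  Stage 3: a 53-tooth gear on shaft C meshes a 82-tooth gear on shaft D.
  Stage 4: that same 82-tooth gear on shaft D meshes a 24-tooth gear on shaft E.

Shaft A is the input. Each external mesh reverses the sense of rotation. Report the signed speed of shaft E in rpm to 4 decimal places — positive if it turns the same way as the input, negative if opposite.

Stage 1 [38T→70T]: ω = 1085.0000×38/70 = 589.0000 rpm, dir flips to −; running = −589.0000
Stage 2 [70T→31T]: ω = 589.0000×70/31 = 1330.0000 rpm, dir flips to +; running = +1330.0000
Stage 3 [53T→82T]: ω = 1330.0000×53/82 = 859.6341 rpm, dir flips to −; running = −859.6341
Stage 4 [82T→24T]: ω = 859.6341×82/24 = 2937.0833 rpm, dir flips to +; running = +2937.0833

+2937.0833 rpm (same as input, |ω| = 2937.0833 rpm)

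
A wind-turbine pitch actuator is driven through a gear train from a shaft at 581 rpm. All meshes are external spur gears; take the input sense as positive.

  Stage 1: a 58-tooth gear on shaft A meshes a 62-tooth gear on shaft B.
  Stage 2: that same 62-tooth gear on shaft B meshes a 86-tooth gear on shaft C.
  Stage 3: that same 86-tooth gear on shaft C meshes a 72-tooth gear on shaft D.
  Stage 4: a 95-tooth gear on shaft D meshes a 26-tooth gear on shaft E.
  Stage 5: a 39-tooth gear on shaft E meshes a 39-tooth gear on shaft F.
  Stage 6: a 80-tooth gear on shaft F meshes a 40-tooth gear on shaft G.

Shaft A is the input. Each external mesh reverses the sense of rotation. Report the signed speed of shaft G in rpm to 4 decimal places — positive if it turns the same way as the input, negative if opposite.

+3420.2030 rpm (same as input, |ω| = 3420.2030 rpm)

Stage 1 [58T→62T]: ω = 581.0000×58/62 = 543.5161 rpm, dir flips to −; running = −543.5161
Stage 2 [62T→86T]: ω = 543.5161×62/86 = 391.8372 rpm, dir flips to +; running = +391.8372
Stage 3 [86T→72T]: ω = 391.8372×86/72 = 468.0278 rpm, dir flips to −; running = −468.0278
Stage 4 [95T→26T]: ω = 468.0278×95/26 = 1710.1015 rpm, dir flips to +; running = +1710.1015
Stage 5 [39T→39T]: ω = 1710.1015×39/39 = 1710.1015 rpm, dir flips to −; running = −1710.1015
Stage 6 [80T→40T]: ω = 1710.1015×80/40 = 3420.2030 rpm, dir flips to +; running = +3420.2030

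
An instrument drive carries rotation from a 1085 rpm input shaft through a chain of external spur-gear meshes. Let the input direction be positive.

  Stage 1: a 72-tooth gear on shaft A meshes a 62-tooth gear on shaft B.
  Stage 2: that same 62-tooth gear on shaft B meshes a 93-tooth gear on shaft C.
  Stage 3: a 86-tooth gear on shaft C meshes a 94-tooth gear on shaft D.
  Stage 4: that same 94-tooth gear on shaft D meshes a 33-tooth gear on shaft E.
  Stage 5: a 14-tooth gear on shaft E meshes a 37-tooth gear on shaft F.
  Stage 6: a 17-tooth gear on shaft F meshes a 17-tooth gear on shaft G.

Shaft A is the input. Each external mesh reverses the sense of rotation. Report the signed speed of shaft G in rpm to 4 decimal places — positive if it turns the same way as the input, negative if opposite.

Stage 1 [72T→62T]: ω = 1085.0000×72/62 = 1260.0000 rpm, dir flips to −; running = −1260.0000
Stage 2 [62T→93T]: ω = 1260.0000×62/93 = 840.0000 rpm, dir flips to +; running = +840.0000
Stage 3 [86T→94T]: ω = 840.0000×86/94 = 768.5106 rpm, dir flips to −; running = −768.5106
Stage 4 [94T→33T]: ω = 768.5106×94/33 = 2189.0909 rpm, dir flips to +; running = +2189.0909
Stage 5 [14T→37T]: ω = 2189.0909×14/37 = 828.3047 rpm, dir flips to −; running = −828.3047
Stage 6 [17T→17T]: ω = 828.3047×17/17 = 828.3047 rpm, dir flips to +; running = +828.3047

+828.3047 rpm (same as input, |ω| = 828.3047 rpm)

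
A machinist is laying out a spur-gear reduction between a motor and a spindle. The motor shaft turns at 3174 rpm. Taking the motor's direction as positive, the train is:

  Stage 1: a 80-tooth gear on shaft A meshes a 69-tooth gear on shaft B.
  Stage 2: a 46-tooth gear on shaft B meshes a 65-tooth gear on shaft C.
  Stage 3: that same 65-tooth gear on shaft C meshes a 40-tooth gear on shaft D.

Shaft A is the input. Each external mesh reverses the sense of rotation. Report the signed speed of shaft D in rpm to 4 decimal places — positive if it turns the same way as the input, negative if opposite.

-4232.0000 rpm (opposite to input, |ω| = 4232.0000 rpm)

Stage 1 [80T→69T]: ω = 3174.0000×80/69 = 3680.0000 rpm, dir flips to −; running = −3680.0000
Stage 2 [46T→65T]: ω = 3680.0000×46/65 = 2604.3077 rpm, dir flips to +; running = +2604.3077
Stage 3 [65T→40T]: ω = 2604.3077×65/40 = 4232.0000 rpm, dir flips to −; running = −4232.0000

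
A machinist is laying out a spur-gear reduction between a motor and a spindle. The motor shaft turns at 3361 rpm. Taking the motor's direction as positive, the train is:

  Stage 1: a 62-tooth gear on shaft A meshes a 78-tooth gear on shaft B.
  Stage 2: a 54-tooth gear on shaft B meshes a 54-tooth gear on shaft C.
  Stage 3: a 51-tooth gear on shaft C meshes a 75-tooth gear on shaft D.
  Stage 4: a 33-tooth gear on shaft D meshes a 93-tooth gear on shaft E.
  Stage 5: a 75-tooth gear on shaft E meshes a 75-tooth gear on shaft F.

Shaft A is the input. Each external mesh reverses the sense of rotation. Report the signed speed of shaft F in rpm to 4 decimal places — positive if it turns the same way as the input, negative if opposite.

-644.6226 rpm (opposite to input, |ω| = 644.6226 rpm)

Stage 1 [62T→78T]: ω = 3361.0000×62/78 = 2671.5641 rpm, dir flips to −; running = −2671.5641
Stage 2 [54T→54T]: ω = 2671.5641×54/54 = 2671.5641 rpm, dir flips to +; running = +2671.5641
Stage 3 [51T→75T]: ω = 2671.5641×51/75 = 1816.6636 rpm, dir flips to −; running = −1816.6636
Stage 4 [33T→93T]: ω = 1816.6636×33/93 = 644.6226 rpm, dir flips to +; running = +644.6226
Stage 5 [75T→75T]: ω = 644.6226×75/75 = 644.6226 rpm, dir flips to −; running = −644.6226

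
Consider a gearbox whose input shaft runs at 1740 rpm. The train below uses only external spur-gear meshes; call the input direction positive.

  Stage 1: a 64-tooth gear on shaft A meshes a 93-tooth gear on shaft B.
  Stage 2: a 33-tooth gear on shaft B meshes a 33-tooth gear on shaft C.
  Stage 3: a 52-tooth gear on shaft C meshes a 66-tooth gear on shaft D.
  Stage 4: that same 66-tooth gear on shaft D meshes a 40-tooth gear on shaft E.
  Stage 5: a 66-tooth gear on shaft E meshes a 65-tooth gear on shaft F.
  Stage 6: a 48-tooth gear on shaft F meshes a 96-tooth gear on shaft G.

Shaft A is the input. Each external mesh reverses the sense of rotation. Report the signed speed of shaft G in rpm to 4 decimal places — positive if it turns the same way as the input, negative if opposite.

+790.2968 rpm (same as input, |ω| = 790.2968 rpm)

Stage 1 [64T→93T]: ω = 1740.0000×64/93 = 1197.4194 rpm, dir flips to −; running = −1197.4194
Stage 2 [33T→33T]: ω = 1197.4194×33/33 = 1197.4194 rpm, dir flips to +; running = +1197.4194
Stage 3 [52T→66T]: ω = 1197.4194×52/66 = 943.4213 rpm, dir flips to −; running = −943.4213
Stage 4 [66T→40T]: ω = 943.4213×66/40 = 1556.6452 rpm, dir flips to +; running = +1556.6452
Stage 5 [66T→65T]: ω = 1556.6452×66/65 = 1580.5935 rpm, dir flips to −; running = −1580.5935
Stage 6 [48T→96T]: ω = 1580.5935×48/96 = 790.2968 rpm, dir flips to +; running = +790.2968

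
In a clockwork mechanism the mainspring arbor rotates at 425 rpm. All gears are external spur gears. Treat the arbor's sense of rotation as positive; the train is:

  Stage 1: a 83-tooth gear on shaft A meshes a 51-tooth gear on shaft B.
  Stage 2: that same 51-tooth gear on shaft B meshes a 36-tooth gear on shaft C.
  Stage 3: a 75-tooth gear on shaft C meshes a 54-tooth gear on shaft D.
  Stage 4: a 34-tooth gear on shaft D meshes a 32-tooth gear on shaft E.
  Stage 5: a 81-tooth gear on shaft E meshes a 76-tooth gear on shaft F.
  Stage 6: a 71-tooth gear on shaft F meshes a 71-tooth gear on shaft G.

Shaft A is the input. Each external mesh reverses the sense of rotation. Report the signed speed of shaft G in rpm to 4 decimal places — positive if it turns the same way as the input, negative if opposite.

Stage 1 [83T→51T]: ω = 425.0000×83/51 = 691.6667 rpm, dir flips to −; running = −691.6667
Stage 2 [51T→36T]: ω = 691.6667×51/36 = 979.8611 rpm, dir flips to +; running = +979.8611
Stage 3 [75T→54T]: ω = 979.8611×75/54 = 1360.9182 rpm, dir flips to −; running = −1360.9182
Stage 4 [34T→32T]: ω = 1360.9182×34/32 = 1445.9756 rpm, dir flips to +; running = +1445.9756
Stage 5 [81T→76T]: ω = 1445.9756×81/76 = 1541.1056 rpm, dir flips to −; running = −1541.1056
Stage 6 [71T→71T]: ω = 1541.1056×71/71 = 1541.1056 rpm, dir flips to +; running = +1541.1056

+1541.1056 rpm (same as input, |ω| = 1541.1056 rpm)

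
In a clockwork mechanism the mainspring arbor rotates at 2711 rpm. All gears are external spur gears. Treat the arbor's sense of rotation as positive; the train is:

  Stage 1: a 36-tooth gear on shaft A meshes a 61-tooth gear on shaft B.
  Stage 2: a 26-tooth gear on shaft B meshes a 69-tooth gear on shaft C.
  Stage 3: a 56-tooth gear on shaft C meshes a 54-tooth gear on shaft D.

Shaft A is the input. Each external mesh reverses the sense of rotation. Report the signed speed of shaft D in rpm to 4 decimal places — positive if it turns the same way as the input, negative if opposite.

-625.2025 rpm (opposite to input, |ω| = 625.2025 rpm)

Stage 1 [36T→61T]: ω = 2711.0000×36/61 = 1599.9344 rpm, dir flips to −; running = −1599.9344
Stage 2 [26T→69T]: ω = 1599.9344×26/69 = 602.8738 rpm, dir flips to +; running = +602.8738
Stage 3 [56T→54T]: ω = 602.8738×56/54 = 625.2025 rpm, dir flips to −; running = −625.2025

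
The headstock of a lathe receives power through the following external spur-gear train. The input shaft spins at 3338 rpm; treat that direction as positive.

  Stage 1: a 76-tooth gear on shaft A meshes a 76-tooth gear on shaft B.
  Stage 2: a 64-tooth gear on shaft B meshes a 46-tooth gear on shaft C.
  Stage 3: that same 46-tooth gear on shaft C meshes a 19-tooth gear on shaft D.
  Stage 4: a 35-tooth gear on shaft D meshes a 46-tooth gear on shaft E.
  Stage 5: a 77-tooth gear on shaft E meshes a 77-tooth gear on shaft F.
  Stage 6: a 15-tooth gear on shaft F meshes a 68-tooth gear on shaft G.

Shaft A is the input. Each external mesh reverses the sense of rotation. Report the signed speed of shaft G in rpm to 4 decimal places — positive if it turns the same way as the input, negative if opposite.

+1887.1450 rpm (same as input, |ω| = 1887.1450 rpm)

Stage 1 [76T→76T]: ω = 3338.0000×76/76 = 3338.0000 rpm, dir flips to −; running = −3338.0000
Stage 2 [64T→46T]: ω = 3338.0000×64/46 = 4644.1739 rpm, dir flips to +; running = +4644.1739
Stage 3 [46T→19T]: ω = 4644.1739×46/19 = 11243.7895 rpm, dir flips to −; running = −11243.7895
Stage 4 [35T→46T]: ω = 11243.7895×35/46 = 8555.0572 rpm, dir flips to +; running = +8555.0572
Stage 5 [77T→77T]: ω = 8555.0572×77/77 = 8555.0572 rpm, dir flips to −; running = −8555.0572
Stage 6 [15T→68T]: ω = 8555.0572×15/68 = 1887.1450 rpm, dir flips to +; running = +1887.1450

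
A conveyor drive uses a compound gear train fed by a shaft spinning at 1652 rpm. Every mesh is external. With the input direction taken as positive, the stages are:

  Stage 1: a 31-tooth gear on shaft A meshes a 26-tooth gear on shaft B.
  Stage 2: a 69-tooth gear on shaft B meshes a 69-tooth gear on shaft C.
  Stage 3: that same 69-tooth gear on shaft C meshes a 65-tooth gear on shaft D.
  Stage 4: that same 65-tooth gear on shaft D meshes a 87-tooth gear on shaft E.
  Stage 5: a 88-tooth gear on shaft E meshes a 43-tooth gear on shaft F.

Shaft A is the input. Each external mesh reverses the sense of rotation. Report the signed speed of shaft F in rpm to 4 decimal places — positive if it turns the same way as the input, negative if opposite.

-3196.9986 rpm (opposite to input, |ω| = 3196.9986 rpm)

Stage 1 [31T→26T]: ω = 1652.0000×31/26 = 1969.6923 rpm, dir flips to −; running = −1969.6923
Stage 2 [69T→69T]: ω = 1969.6923×69/69 = 1969.6923 rpm, dir flips to +; running = +1969.6923
Stage 3 [69T→65T]: ω = 1969.6923×69/65 = 2090.9041 rpm, dir flips to −; running = −2090.9041
Stage 4 [65T→87T]: ω = 2090.9041×65/87 = 1562.1698 rpm, dir flips to +; running = +1562.1698
Stage 5 [88T→43T]: ω = 1562.1698×88/43 = 3196.9986 rpm, dir flips to −; running = −3196.9986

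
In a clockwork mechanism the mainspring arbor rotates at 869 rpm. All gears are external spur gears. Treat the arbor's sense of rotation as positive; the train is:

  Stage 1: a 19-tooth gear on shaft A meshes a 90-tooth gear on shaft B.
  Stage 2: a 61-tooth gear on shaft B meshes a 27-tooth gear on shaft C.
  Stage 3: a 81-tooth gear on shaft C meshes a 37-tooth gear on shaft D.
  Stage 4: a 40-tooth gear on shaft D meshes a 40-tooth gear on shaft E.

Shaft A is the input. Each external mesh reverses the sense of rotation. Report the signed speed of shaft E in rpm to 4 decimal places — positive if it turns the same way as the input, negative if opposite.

+907.3613 rpm (same as input, |ω| = 907.3613 rpm)

Stage 1 [19T→90T]: ω = 869.0000×19/90 = 183.4556 rpm, dir flips to −; running = −183.4556
Stage 2 [61T→27T]: ω = 183.4556×61/27 = 414.4737 rpm, dir flips to +; running = +414.4737
Stage 3 [81T→37T]: ω = 414.4737×81/37 = 907.3613 rpm, dir flips to −; running = −907.3613
Stage 4 [40T→40T]: ω = 907.3613×40/40 = 907.3613 rpm, dir flips to +; running = +907.3613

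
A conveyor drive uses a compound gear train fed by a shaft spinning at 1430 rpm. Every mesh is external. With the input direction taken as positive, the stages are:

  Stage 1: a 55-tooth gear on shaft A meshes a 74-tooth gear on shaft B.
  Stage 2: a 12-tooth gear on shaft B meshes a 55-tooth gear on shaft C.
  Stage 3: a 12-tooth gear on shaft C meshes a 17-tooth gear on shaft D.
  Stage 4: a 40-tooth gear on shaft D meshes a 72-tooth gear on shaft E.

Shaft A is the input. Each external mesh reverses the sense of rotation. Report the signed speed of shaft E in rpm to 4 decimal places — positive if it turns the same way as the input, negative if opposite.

+90.9380 rpm (same as input, |ω| = 90.9380 rpm)

Stage 1 [55T→74T]: ω = 1430.0000×55/74 = 1062.8378 rpm, dir flips to −; running = −1062.8378
Stage 2 [12T→55T]: ω = 1062.8378×12/55 = 231.8919 rpm, dir flips to +; running = +231.8919
Stage 3 [12T→17T]: ω = 231.8919×12/17 = 163.6884 rpm, dir flips to −; running = −163.6884
Stage 4 [40T→72T]: ω = 163.6884×40/72 = 90.9380 rpm, dir flips to +; running = +90.9380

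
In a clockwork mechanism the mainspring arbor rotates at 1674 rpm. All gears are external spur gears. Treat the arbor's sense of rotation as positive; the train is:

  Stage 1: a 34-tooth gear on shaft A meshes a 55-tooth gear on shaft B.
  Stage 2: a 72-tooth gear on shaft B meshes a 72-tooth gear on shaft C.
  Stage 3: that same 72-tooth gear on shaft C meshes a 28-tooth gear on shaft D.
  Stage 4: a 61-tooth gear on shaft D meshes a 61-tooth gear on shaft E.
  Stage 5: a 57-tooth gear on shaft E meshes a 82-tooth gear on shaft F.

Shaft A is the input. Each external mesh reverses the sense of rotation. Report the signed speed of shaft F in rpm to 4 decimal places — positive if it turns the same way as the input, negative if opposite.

Stage 1 [34T→55T]: ω = 1674.0000×34/55 = 1034.8364 rpm, dir flips to −; running = −1034.8364
Stage 2 [72T→72T]: ω = 1034.8364×72/72 = 1034.8364 rpm, dir flips to +; running = +1034.8364
Stage 3 [72T→28T]: ω = 1034.8364×72/28 = 2661.0078 rpm, dir flips to −; running = −2661.0078
Stage 4 [61T→61T]: ω = 2661.0078×61/61 = 2661.0078 rpm, dir flips to +; running = +2661.0078
Stage 5 [57T→82T]: ω = 2661.0078×57/82 = 1849.7249 rpm, dir flips to −; running = −1849.7249

-1849.7249 rpm (opposite to input, |ω| = 1849.7249 rpm)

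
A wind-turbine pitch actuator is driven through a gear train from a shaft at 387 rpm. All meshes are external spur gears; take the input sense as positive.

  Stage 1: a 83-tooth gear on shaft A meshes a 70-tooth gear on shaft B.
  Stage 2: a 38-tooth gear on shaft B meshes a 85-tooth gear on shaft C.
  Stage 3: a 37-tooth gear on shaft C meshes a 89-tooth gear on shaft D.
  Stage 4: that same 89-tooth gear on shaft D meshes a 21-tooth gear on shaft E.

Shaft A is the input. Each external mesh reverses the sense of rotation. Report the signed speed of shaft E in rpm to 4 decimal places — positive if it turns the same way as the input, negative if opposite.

Stage 1 [83T→70T]: ω = 387.0000×83/70 = 458.8714 rpm, dir flips to −; running = −458.8714
Stage 2 [38T→85T]: ω = 458.8714×38/85 = 205.1425 rpm, dir flips to +; running = +205.1425
Stage 3 [37T→89T]: ω = 205.1425×37/89 = 85.2840 rpm, dir flips to −; running = −85.2840
Stage 4 [89T→21T]: ω = 85.2840×89/21 = 361.4416 rpm, dir flips to +; running = +361.4416

+361.4416 rpm (same as input, |ω| = 361.4416 rpm)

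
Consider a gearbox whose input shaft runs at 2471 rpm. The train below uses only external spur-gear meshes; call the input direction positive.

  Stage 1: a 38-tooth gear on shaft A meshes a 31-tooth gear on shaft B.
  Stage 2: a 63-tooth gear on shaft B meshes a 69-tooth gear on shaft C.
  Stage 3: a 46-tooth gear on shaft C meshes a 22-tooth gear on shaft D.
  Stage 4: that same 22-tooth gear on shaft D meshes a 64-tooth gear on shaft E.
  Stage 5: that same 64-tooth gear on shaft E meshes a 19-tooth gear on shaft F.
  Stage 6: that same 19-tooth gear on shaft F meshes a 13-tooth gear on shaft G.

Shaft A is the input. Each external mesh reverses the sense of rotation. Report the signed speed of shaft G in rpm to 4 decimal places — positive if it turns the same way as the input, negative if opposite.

+9785.8958 rpm (same as input, |ω| = 9785.8958 rpm)

Stage 1 [38T→31T]: ω = 2471.0000×38/31 = 3028.9677 rpm, dir flips to −; running = −3028.9677
Stage 2 [63T→69T]: ω = 3028.9677×63/69 = 2765.5792 rpm, dir flips to +; running = +2765.5792
Stage 3 [46T→22T]: ω = 2765.5792×46/22 = 5782.5748 rpm, dir flips to −; running = −5782.5748
Stage 4 [22T→64T]: ω = 5782.5748×22/64 = 1987.7601 rpm, dir flips to +; running = +1987.7601
Stage 5 [64T→19T]: ω = 1987.7601×64/19 = 6695.6129 rpm, dir flips to −; running = −6695.6129
Stage 6 [19T→13T]: ω = 6695.6129×19/13 = 9785.8958 rpm, dir flips to +; running = +9785.8958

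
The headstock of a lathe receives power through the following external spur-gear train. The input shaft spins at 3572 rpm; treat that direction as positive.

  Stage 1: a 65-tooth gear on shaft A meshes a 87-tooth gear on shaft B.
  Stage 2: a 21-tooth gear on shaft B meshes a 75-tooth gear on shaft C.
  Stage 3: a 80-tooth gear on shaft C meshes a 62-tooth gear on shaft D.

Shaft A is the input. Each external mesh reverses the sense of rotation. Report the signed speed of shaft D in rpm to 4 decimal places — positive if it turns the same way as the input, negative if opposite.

Stage 1 [65T→87T]: ω = 3572.0000×65/87 = 2668.7356 rpm, dir flips to −; running = −2668.7356
Stage 2 [21T→75T]: ω = 2668.7356×21/75 = 747.2460 rpm, dir flips to +; running = +747.2460
Stage 3 [80T→62T]: ω = 747.2460×80/62 = 964.1884 rpm, dir flips to −; running = −964.1884

-964.1884 rpm (opposite to input, |ω| = 964.1884 rpm)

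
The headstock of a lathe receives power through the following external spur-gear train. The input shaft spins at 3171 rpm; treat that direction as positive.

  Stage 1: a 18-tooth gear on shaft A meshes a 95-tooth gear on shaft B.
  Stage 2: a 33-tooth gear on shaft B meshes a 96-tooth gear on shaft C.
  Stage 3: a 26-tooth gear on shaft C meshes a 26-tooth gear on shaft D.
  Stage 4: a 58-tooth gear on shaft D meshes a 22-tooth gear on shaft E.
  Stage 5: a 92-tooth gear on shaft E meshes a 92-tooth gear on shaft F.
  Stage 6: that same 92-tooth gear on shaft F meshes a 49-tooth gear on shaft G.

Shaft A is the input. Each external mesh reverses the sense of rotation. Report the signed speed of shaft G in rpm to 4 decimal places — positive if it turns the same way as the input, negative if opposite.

Stage 1 [18T→95T]: ω = 3171.0000×18/95 = 600.8211 rpm, dir flips to −; running = −600.8211
Stage 2 [33T→96T]: ω = 600.8211×33/96 = 206.5322 rpm, dir flips to +; running = +206.5322
Stage 3 [26T→26T]: ω = 206.5322×26/26 = 206.5322 rpm, dir flips to −; running = −206.5322
Stage 4 [58T→22T]: ω = 206.5322×58/22 = 544.4941 rpm, dir flips to +; running = +544.4941
Stage 5 [92T→92T]: ω = 544.4941×92/92 = 544.4941 rpm, dir flips to −; running = −544.4941
Stage 6 [92T→49T]: ω = 544.4941×92/49 = 1022.3154 rpm, dir flips to +; running = +1022.3154

+1022.3154 rpm (same as input, |ω| = 1022.3154 rpm)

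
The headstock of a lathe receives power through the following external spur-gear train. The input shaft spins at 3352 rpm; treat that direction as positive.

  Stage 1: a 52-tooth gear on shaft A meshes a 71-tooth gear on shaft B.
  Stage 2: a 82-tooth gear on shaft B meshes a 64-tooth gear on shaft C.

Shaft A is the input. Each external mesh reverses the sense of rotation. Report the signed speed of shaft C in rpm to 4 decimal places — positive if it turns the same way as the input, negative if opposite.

+3145.4507 rpm (same as input, |ω| = 3145.4507 rpm)

Stage 1 [52T→71T]: ω = 3352.0000×52/71 = 2454.9859 rpm, dir flips to −; running = −2454.9859
Stage 2 [82T→64T]: ω = 2454.9859×82/64 = 3145.4507 rpm, dir flips to +; running = +3145.4507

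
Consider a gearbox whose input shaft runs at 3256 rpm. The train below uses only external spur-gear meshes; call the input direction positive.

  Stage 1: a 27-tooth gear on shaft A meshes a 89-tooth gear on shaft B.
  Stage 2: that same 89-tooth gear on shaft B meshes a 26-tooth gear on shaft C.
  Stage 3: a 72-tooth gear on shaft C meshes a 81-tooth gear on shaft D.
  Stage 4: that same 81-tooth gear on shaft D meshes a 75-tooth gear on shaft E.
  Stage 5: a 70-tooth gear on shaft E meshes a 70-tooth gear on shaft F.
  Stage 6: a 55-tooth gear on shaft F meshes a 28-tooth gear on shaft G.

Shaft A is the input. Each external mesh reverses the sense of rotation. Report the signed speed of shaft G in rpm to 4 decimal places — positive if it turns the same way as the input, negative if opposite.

Stage 1 [27T→89T]: ω = 3256.0000×27/89 = 987.7753 rpm, dir flips to −; running = −987.7753
Stage 2 [89T→26T]: ω = 987.7753×89/26 = 3381.2308 rpm, dir flips to +; running = +3381.2308
Stage 3 [72T→81T]: ω = 3381.2308×72/81 = 3005.5385 rpm, dir flips to −; running = −3005.5385
Stage 4 [81T→75T]: ω = 3005.5385×81/75 = 3245.9815 rpm, dir flips to +; running = +3245.9815
Stage 5 [70T→70T]: ω = 3245.9815×70/70 = 3245.9815 rpm, dir flips to −; running = −3245.9815
Stage 6 [55T→28T]: ω = 3245.9815×55/28 = 6376.0352 rpm, dir flips to +; running = +6376.0352

+6376.0352 rpm (same as input, |ω| = 6376.0352 rpm)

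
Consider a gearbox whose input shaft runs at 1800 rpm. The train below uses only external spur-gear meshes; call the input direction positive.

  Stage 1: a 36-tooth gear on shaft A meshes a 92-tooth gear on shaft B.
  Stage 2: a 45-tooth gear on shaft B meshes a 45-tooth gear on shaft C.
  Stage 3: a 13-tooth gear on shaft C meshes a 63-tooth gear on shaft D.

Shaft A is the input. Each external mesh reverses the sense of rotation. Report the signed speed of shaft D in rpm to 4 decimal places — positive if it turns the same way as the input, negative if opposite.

Stage 1 [36T→92T]: ω = 1800.0000×36/92 = 704.3478 rpm, dir flips to −; running = −704.3478
Stage 2 [45T→45T]: ω = 704.3478×45/45 = 704.3478 rpm, dir flips to +; running = +704.3478
Stage 3 [13T→63T]: ω = 704.3478×13/63 = 145.3416 rpm, dir flips to −; running = −145.3416

-145.3416 rpm (opposite to input, |ω| = 145.3416 rpm)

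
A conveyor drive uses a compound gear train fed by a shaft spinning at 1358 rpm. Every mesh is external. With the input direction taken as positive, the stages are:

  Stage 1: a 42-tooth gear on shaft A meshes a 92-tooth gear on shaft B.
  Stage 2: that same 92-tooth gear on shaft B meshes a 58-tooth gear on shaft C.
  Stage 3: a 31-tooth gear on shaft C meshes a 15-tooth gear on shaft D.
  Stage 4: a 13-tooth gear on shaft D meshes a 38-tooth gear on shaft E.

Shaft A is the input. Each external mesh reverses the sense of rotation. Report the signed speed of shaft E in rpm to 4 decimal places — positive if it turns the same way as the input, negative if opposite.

+695.2664 rpm (same as input, |ω| = 695.2664 rpm)

Stage 1 [42T→92T]: ω = 1358.0000×42/92 = 619.9565 rpm, dir flips to −; running = −619.9565
Stage 2 [92T→58T]: ω = 619.9565×92/58 = 983.3793 rpm, dir flips to +; running = +983.3793
Stage 3 [31T→15T]: ω = 983.3793×31/15 = 2032.3172 rpm, dir flips to −; running = −2032.3172
Stage 4 [13T→38T]: ω = 2032.3172×13/38 = 695.2664 rpm, dir flips to +; running = +695.2664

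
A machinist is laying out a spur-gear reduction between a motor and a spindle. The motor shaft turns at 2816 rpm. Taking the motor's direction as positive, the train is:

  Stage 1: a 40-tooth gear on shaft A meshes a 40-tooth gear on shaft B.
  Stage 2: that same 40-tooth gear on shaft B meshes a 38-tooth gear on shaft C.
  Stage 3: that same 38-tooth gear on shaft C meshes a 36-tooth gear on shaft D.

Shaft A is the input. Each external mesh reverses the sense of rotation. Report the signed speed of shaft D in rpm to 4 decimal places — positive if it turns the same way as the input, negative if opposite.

-3128.8889 rpm (opposite to input, |ω| = 3128.8889 rpm)

Stage 1 [40T→40T]: ω = 2816.0000×40/40 = 2816.0000 rpm, dir flips to −; running = −2816.0000
Stage 2 [40T→38T]: ω = 2816.0000×40/38 = 2964.2105 rpm, dir flips to +; running = +2964.2105
Stage 3 [38T→36T]: ω = 2964.2105×38/36 = 3128.8889 rpm, dir flips to −; running = −3128.8889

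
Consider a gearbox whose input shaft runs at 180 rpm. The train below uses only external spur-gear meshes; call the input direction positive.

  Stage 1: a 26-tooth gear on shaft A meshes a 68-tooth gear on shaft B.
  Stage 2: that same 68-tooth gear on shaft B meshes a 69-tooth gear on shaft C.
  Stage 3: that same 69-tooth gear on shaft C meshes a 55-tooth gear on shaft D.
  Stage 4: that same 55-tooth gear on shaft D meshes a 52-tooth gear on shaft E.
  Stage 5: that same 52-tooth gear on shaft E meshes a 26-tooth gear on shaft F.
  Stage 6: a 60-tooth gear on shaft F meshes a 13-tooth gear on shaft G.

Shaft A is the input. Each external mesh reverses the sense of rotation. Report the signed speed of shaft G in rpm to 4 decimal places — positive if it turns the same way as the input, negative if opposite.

+830.7692 rpm (same as input, |ω| = 830.7692 rpm)

Stage 1 [26T→68T]: ω = 180.0000×26/68 = 68.8235 rpm, dir flips to −; running = −68.8235
Stage 2 [68T→69T]: ω = 68.8235×68/69 = 67.8261 rpm, dir flips to +; running = +67.8261
Stage 3 [69T→55T]: ω = 67.8261×69/55 = 85.0909 rpm, dir flips to −; running = −85.0909
Stage 4 [55T→52T]: ω = 85.0909×55/52 = 90.0000 rpm, dir flips to +; running = +90.0000
Stage 5 [52T→26T]: ω = 90.0000×52/26 = 180.0000 rpm, dir flips to −; running = −180.0000
Stage 6 [60T→13T]: ω = 180.0000×60/13 = 830.7692 rpm, dir flips to +; running = +830.7692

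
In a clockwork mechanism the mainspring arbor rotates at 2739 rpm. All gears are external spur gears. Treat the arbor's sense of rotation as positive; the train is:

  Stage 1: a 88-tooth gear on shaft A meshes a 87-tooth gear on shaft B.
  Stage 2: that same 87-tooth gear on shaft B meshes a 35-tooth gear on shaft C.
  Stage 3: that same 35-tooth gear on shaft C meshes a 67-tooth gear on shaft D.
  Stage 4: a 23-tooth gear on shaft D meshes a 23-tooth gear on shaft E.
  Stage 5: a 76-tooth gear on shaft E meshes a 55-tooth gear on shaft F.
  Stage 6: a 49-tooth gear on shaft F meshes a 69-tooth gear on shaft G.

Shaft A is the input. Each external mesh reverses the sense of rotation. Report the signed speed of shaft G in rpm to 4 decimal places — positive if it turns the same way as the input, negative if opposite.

Stage 1 [88T→87T]: ω = 2739.0000×88/87 = 2770.4828 rpm, dir flips to −; running = −2770.4828
Stage 2 [87T→35T]: ω = 2770.4828×87/35 = 6886.6286 rpm, dir flips to +; running = +6886.6286
Stage 3 [35T→67T]: ω = 6886.6286×35/67 = 3597.4925 rpm, dir flips to −; running = −3597.4925
Stage 4 [23T→23T]: ω = 3597.4925×23/23 = 3597.4925 rpm, dir flips to +; running = +3597.4925
Stage 5 [76T→55T]: ω = 3597.4925×76/55 = 4971.0806 rpm, dir flips to −; running = −4971.0806
Stage 6 [49T→69T]: ω = 4971.0806×49/69 = 3530.1877 rpm, dir flips to +; running = +3530.1877

+3530.1877 rpm (same as input, |ω| = 3530.1877 rpm)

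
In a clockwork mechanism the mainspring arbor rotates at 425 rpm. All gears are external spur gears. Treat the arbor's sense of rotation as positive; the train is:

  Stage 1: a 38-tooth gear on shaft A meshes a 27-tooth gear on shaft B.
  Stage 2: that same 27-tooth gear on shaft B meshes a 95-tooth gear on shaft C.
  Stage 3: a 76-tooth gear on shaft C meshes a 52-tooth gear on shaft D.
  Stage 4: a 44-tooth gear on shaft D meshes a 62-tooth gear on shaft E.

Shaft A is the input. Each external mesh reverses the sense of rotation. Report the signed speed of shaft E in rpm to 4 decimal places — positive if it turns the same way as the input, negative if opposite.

+176.3275 rpm (same as input, |ω| = 176.3275 rpm)

Stage 1 [38T→27T]: ω = 425.0000×38/27 = 598.1481 rpm, dir flips to −; running = −598.1481
Stage 2 [27T→95T]: ω = 598.1481×27/95 = 170.0000 rpm, dir flips to +; running = +170.0000
Stage 3 [76T→52T]: ω = 170.0000×76/52 = 248.4615 rpm, dir flips to −; running = −248.4615
Stage 4 [44T→62T]: ω = 248.4615×44/62 = 176.3275 rpm, dir flips to +; running = +176.3275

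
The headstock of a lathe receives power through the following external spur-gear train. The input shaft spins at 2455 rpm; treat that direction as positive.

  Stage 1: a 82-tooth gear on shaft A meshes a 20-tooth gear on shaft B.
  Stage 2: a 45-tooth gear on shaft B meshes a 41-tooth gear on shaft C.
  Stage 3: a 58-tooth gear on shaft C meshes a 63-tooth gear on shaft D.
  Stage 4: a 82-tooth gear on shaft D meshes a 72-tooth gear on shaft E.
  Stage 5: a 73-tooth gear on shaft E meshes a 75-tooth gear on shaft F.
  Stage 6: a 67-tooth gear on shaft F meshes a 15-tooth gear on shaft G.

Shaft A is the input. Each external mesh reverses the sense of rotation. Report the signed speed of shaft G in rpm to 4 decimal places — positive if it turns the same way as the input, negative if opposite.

Stage 1 [82T→20T]: ω = 2455.0000×82/20 = 10065.5000 rpm, dir flips to −; running = −10065.5000
Stage 2 [45T→41T]: ω = 10065.5000×45/41 = 11047.5000 rpm, dir flips to +; running = +11047.5000
Stage 3 [58T→63T]: ω = 11047.5000×58/63 = 10170.7143 rpm, dir flips to −; running = −10170.7143
Stage 4 [82T→72T]: ω = 10170.7143×82/72 = 11583.3135 rpm, dir flips to +; running = +11583.3135
Stage 5 [73T→75T]: ω = 11583.3135×73/75 = 11274.4251 rpm, dir flips to −; running = −11274.4251
Stage 6 [67T→15T]: ω = 11274.4251×67/15 = 50359.0989 rpm, dir flips to +; running = +50359.0989

+50359.0989 rpm (same as input, |ω| = 50359.0989 rpm)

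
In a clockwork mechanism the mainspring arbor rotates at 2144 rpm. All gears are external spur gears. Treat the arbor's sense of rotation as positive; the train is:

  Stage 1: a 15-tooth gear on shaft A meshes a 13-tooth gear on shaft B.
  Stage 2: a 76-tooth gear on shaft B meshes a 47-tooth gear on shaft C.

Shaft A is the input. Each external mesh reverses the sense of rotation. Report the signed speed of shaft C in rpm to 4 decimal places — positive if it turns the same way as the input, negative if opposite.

+4000.2619 rpm (same as input, |ω| = 4000.2619 rpm)

Stage 1 [15T→13T]: ω = 2144.0000×15/13 = 2473.8462 rpm, dir flips to −; running = −2473.8462
Stage 2 [76T→47T]: ω = 2473.8462×76/47 = 4000.2619 rpm, dir flips to +; running = +4000.2619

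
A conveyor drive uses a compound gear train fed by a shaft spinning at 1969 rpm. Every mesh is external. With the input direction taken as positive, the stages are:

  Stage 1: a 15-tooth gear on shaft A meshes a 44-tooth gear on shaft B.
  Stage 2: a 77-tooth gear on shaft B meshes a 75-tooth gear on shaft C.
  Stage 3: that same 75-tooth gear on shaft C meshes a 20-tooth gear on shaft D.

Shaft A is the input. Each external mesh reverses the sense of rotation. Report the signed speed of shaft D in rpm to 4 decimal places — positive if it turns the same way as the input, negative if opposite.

Stage 1 [15T→44T]: ω = 1969.0000×15/44 = 671.2500 rpm, dir flips to −; running = −671.2500
Stage 2 [77T→75T]: ω = 671.2500×77/75 = 689.1500 rpm, dir flips to +; running = +689.1500
Stage 3 [75T→20T]: ω = 689.1500×75/20 = 2584.3125 rpm, dir flips to −; running = −2584.3125

-2584.3125 rpm (opposite to input, |ω| = 2584.3125 rpm)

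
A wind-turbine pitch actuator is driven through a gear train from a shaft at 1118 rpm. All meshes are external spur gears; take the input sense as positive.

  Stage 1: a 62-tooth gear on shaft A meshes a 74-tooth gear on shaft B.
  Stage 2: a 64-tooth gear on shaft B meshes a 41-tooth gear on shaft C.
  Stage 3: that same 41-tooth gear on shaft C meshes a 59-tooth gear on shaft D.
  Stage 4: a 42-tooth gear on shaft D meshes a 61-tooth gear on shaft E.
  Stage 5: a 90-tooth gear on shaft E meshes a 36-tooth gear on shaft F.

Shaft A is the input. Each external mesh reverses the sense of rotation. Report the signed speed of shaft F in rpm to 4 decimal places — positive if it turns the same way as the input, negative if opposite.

Stage 1 [62T→74T]: ω = 1118.0000×62/74 = 936.7027 rpm, dir flips to −; running = −936.7027
Stage 2 [64T→41T]: ω = 936.7027×64/41 = 1462.1701 rpm, dir flips to +; running = +1462.1701
Stage 3 [41T→59T]: ω = 1462.1701×41/59 = 1016.0843 rpm, dir flips to −; running = −1016.0843
Stage 4 [42T→61T]: ω = 1016.0843×42/61 = 699.5990 rpm, dir flips to +; running = +699.5990
Stage 5 [90T→36T]: ω = 699.5990×90/36 = 1748.9975 rpm, dir flips to −; running = −1748.9975

-1748.9975 rpm (opposite to input, |ω| = 1748.9975 rpm)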